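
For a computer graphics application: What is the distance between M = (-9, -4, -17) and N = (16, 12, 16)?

d = √[(x₂-x₁)² + (y₂-y₁)² + (z₂-z₁)²]
  = √[25² + 16² + 33²]
  = √[625 + 256 + 1089]
  = √1970
  ≈ 44.38

44.38


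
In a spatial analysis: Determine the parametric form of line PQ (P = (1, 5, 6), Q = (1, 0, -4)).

Direction vector d = Q - P = (1 - 1, 0 - 5, -4 - 6) = (0, -5, -10)
Parametric form r = P + t·d:
x = 1, y = 5 - 5t, z = 6 - 10t

x = 1, y = 5 - 5t, z = 6 - 10t


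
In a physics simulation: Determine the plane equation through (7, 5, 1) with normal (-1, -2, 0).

The plane through P with normal n = (a, b, c) satisfies n·(r - P) = 0,
i.e. ax + by + cz = a·x₀ + b·y₀ + c·z₀.
d = (-1)·7 + (-2)·5 + 0·1
  = -7 - 10 + 0
  = -17
Equation: -x - 2y = -17

-x - 2y = -17


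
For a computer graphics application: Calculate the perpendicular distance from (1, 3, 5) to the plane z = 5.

distance = |a·x₀ + b·y₀ + c·z₀ - d| / √(a² + b² + c²)
  = |0·1 + 0·3 + 1·5 - 5| / √(0² + 0² + 1²)
  = |0 + 0 + 5 - 5| / √(0 + 0 + 1)
  = |0| / √1
  = 0 / 1
  ≈ 0

0


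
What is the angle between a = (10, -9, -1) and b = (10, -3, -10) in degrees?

a·b = 10·10 + (-9)·(-3) + (-1)·(-10) = 100 + 27 + 10 = 137
|a| = √(10² + (-9)² + (-1)²) = √182 ≈ 13.49
|b| = √(10² + (-3)² + (-10)²) = √209 ≈ 14.46
cos θ = (a·b)/(|a||b|) = 137/(13.49·14.46) ≈ 0.7024
θ = arccos(0.7024) ≈ 45.38°

45.38°


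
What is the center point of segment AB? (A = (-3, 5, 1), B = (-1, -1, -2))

M = ((x₁+x₂)/2, (y₁+y₂)/2, (z₁+z₂)/2)
  = ((-3 - 1)/2, (5 - 1)/2, (1 - 2)/2)
  = (-4/2, 4/2, -1/2)
  = (-2, 2, -0.5)

(-2, 2, -0.5)


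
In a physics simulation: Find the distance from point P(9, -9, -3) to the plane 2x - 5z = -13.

distance = |a·x₀ + b·y₀ + c·z₀ - d| / √(a² + b² + c²)
  = |2·9 + 0·(-9) + (-5)·(-3) - (-13)| / √(2² + 0² + (-5)²)
  = |18 + 0 + 15 + 13| / √(4 + 0 + 25)
  = |46| / √29
  = 46 / 5.385
  ≈ 8.542

8.542


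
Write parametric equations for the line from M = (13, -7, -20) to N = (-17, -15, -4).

Direction vector d = N - M = (-17 - 13, -15 + 7, -4 + 20) = (-30, -8, 16)
Parametric form r = M + t·d:
x = 13 - 30t, y = -7 - 8t, z = -20 + 16t

x = 13 - 30t, y = -7 - 8t, z = -20 + 16t


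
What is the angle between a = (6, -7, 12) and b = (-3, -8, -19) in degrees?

a·b = 6·(-3) + (-7)·(-8) + 12·(-19) = -18 + 56 - 228 = -190
|a| = √(6² + (-7)² + 12²) = √229 ≈ 15.13
|b| = √((-3)² + (-8)² + (-19)²) = √434 ≈ 20.83
cos θ = (a·b)/(|a||b|) = -190/(15.13·20.83) ≈ -0.6027
θ = arccos(-0.6027) ≈ 127.1°

127.1°


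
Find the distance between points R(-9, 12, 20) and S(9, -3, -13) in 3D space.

d = √[(x₂-x₁)² + (y₂-y₁)² + (z₂-z₁)²]
  = √[18² + (-15)² + (-33)²]
  = √[324 + 225 + 1089]
  = √1638
  ≈ 40.47

40.47


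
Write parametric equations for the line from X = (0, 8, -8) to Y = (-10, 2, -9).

Direction vector d = Y - X = (-10 + 0, 2 - 8, -9 + 8) = (-10, -6, -1)
Parametric form r = X + t·d:
x = 0 - 10t, y = 8 - 6t, z = -8 - t

x = 0 - 10t, y = 8 - 6t, z = -8 - t


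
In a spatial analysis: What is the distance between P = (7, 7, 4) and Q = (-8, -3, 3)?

d = √[(x₂-x₁)² + (y₂-y₁)² + (z₂-z₁)²]
  = √[(-15)² + (-10)² + (-1)²]
  = √[225 + 100 + 1]
  = √326
  ≈ 18.06

18.06


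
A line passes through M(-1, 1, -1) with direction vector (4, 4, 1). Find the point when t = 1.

P(t) = M + t·d
  = (-1 + 4·1, 1 + 4·1, -1 + 1·1)
  = (-1 + 4, 1 + 4, -1 + 1)
  = (3, 5, 0)

(3, 5, 0)


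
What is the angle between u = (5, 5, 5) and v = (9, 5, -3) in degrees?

u·v = 5·9 + 5·5 + 5·(-3) = 45 + 25 - 15 = 55
|u| = √(5² + 5² + 5²) = √75 ≈ 8.66
|v| = √(9² + 5² + (-3)²) = √115 ≈ 10.72
cos θ = (u·v)/(|u||v|) = 55/(8.66·10.72) ≈ 0.5922
θ = arccos(0.5922) ≈ 53.69°

53.69°


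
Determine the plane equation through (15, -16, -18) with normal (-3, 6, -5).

The plane through P with normal n = (a, b, c) satisfies n·(r - P) = 0,
i.e. ax + by + cz = a·x₀ + b·y₀ + c·z₀.
d = (-3)·15 + 6·(-16) + (-5)·(-18)
  = -45 - 96 + 90
  = -51
Equation: -3x + 6y - 5z = -51

-3x + 6y - 5z = -51


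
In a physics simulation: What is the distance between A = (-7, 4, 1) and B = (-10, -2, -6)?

d = √[(x₂-x₁)² + (y₂-y₁)² + (z₂-z₁)²]
  = √[(-3)² + (-6)² + (-7)²]
  = √[9 + 36 + 49]
  = √94
  ≈ 9.695

9.695


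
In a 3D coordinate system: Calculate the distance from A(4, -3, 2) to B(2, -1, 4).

d = √[(x₂-x₁)² + (y₂-y₁)² + (z₂-z₁)²]
  = √[(-2)² + 2² + 2²]
  = √[4 + 4 + 4]
  = √12
  ≈ 3.464

3.464


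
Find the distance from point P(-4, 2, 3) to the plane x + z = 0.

distance = |a·x₀ + b·y₀ + c·z₀ - d| / √(a² + b² + c²)
  = |1·(-4) + 0·2 + 1·3 - 0| / √(1² + 0² + 1²)
  = |-4 + 0 + 3 + 0| / √(1 + 0 + 1)
  = |-1| / √2
  = 1 / 1.414
  ≈ 0.7071

0.7071


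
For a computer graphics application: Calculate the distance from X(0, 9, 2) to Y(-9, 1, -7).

d = √[(x₂-x₁)² + (y₂-y₁)² + (z₂-z₁)²]
  = √[(-9)² + (-8)² + (-9)²]
  = √[81 + 64 + 81]
  = √226
  ≈ 15.03

15.03


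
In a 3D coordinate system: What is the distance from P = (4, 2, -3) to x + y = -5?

distance = |a·x₀ + b·y₀ + c·z₀ - d| / √(a² + b² + c²)
  = |1·4 + 1·2 + 0·(-3) - (-5)| / √(1² + 1² + 0²)
  = |4 + 2 + 0 + 5| / √(1 + 1 + 0)
  = |11| / √2
  = 11 / 1.414
  ≈ 7.778

7.778


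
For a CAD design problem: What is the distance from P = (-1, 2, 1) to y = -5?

distance = |a·x₀ + b·y₀ + c·z₀ - d| / √(a² + b² + c²)
  = |0·(-1) + 1·2 + 0·1 - (-5)| / √(0² + 1² + 0²)
  = |0 + 2 + 0 + 5| / √(0 + 1 + 0)
  = |7| / √1
  = 7 / 1
  ≈ 7

7


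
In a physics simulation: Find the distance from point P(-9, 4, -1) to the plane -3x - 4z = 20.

distance = |a·x₀ + b·y₀ + c·z₀ - d| / √(a² + b² + c²)
  = |(-3)·(-9) + 0·4 + (-4)·(-1) - 20| / √((-3)² + 0² + (-4)²)
  = |27 + 0 + 4 - 20| / √(9 + 0 + 16)
  = |11| / √25
  = 11 / 5
  ≈ 2.2

2.2


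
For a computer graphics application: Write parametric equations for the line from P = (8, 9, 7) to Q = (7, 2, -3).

Direction vector d = Q - P = (7 - 8, 2 - 9, -3 - 7) = (-1, -7, -10)
Parametric form r = P + t·d:
x = 8 - t, y = 9 - 7t, z = 7 - 10t

x = 8 - t, y = 9 - 7t, z = 7 - 10t


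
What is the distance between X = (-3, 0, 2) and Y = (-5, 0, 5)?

d = √[(x₂-x₁)² + (y₂-y₁)² + (z₂-z₁)²]
  = √[(-2)² + 0² + 3²]
  = √[4 + 0 + 9]
  = √13
  ≈ 3.606

3.606


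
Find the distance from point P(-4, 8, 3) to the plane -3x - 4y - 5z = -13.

distance = |a·x₀ + b·y₀ + c·z₀ - d| / √(a² + b² + c²)
  = |(-3)·(-4) + (-4)·8 + (-5)·3 - (-13)| / √((-3)² + (-4)² + (-5)²)
  = |12 - 32 - 15 + 13| / √(9 + 16 + 25)
  = |-22| / √50
  = 22 / 7.071
  ≈ 3.111

3.111


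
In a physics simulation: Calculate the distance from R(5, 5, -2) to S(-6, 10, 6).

d = √[(x₂-x₁)² + (y₂-y₁)² + (z₂-z₁)²]
  = √[(-11)² + 5² + 8²]
  = √[121 + 25 + 64]
  = √210
  ≈ 14.49

14.49


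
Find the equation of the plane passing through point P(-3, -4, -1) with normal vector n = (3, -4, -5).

The plane through P with normal n = (a, b, c) satisfies n·(r - P) = 0,
i.e. ax + by + cz = a·x₀ + b·y₀ + c·z₀.
d = 3·(-3) + (-4)·(-4) + (-5)·(-1)
  = -9 + 16 + 5
  = 12
Equation: 3x - 4y - 5z = 12

3x - 4y - 5z = 12


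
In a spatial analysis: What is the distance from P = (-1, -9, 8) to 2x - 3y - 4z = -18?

distance = |a·x₀ + b·y₀ + c·z₀ - d| / √(a² + b² + c²)
  = |2·(-1) + (-3)·(-9) + (-4)·8 - (-18)| / √(2² + (-3)² + (-4)²)
  = |-2 + 27 - 32 + 18| / √(4 + 9 + 16)
  = |11| / √29
  = 11 / 5.385
  ≈ 2.043

2.043


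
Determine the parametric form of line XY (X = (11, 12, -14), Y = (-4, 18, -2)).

Direction vector d = Y - X = (-4 - 11, 18 - 12, -2 + 14) = (-15, 6, 12)
Parametric form r = X + t·d:
x = 11 - 15t, y = 12 + 6t, z = -14 + 12t

x = 11 - 15t, y = 12 + 6t, z = -14 + 12t


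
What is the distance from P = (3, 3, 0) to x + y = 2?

distance = |a·x₀ + b·y₀ + c·z₀ - d| / √(a² + b² + c²)
  = |1·3 + 1·3 + 0·0 - 2| / √(1² + 1² + 0²)
  = |3 + 3 + 0 - 2| / √(1 + 1 + 0)
  = |4| / √2
  = 4 / 1.414
  ≈ 2.828

2.828


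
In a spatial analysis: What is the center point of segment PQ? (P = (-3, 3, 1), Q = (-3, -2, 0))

M = ((x₁+x₂)/2, (y₁+y₂)/2, (z₁+z₂)/2)
  = ((-3 - 3)/2, (3 - 2)/2, (1 + 0)/2)
  = (-6/2, 1/2, 1/2)
  = (-3, 0.5, 0.5)

(-3, 0.5, 0.5)


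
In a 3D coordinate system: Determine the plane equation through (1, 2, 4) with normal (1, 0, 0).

The plane through P with normal n = (a, b, c) satisfies n·(r - P) = 0,
i.e. ax + by + cz = a·x₀ + b·y₀ + c·z₀.
d = 1·1 + 0·2 + 0·4
  = 1 + 0 + 0
  = 1
Equation: x = 1

x = 1


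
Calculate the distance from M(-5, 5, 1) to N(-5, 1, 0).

d = √[(x₂-x₁)² + (y₂-y₁)² + (z₂-z₁)²]
  = √[0² + (-4)² + (-1)²]
  = √[0 + 16 + 1]
  = √17
  ≈ 4.123

4.123


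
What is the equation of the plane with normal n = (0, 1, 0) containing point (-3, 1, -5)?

The plane through P with normal n = (a, b, c) satisfies n·(r - P) = 0,
i.e. ax + by + cz = a·x₀ + b·y₀ + c·z₀.
d = 0·(-3) + 1·1 + 0·(-5)
  = 0 + 1 + 0
  = 1
Equation: y = 1

y = 1


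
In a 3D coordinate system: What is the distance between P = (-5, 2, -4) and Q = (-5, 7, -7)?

d = √[(x₂-x₁)² + (y₂-y₁)² + (z₂-z₁)²]
  = √[0² + 5² + (-3)²]
  = √[0 + 25 + 9]
  = √34
  ≈ 5.831

5.831


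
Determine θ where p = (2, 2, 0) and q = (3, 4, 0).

p·q = 2·3 + 2·4 + 0·0 = 6 + 8 + 0 = 14
|p| = √(2² + 2² + 0²) = √8 ≈ 2.828
|q| = √(3² + 4² + 0²) = √25 ≈ 5
cos θ = (p·q)/(|p||q|) = 14/(2.828·5) ≈ 0.9899
θ = arccos(0.9899) ≈ 8.13°

8.13°


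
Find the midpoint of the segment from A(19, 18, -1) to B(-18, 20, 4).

M = ((x₁+x₂)/2, (y₁+y₂)/2, (z₁+z₂)/2)
  = ((19 - 18)/2, (18 + 20)/2, (-1 + 4)/2)
  = (1/2, 38/2, 3/2)
  = (0.5, 19, 1.5)

(0.5, 19, 1.5)


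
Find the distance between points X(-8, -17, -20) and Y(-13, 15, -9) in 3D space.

d = √[(x₂-x₁)² + (y₂-y₁)² + (z₂-z₁)²]
  = √[(-5)² + 32² + 11²]
  = √[25 + 1024 + 121]
  = √1170
  ≈ 34.21

34.21


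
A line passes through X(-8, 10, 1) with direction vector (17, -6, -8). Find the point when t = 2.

P(t) = X + t·d
  = (-8 + 17·2, 10 + (-6)·2, 1 + (-8)·2)
  = (-8 + 34, 10 - 12, 1 - 16)
  = (26, -2, -15)

(26, -2, -15)


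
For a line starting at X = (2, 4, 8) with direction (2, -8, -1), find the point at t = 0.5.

P(t) = X + t·d
  = (2 + 2·0.5, 4 + (-8)·0.5, 8 + (-1)·0.5)
  = (2 + 1, 4 - 4, 8 - 0.5)
  = (3, 0, 7.5)

(3, 0, 7.5)


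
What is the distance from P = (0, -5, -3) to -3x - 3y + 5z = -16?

distance = |a·x₀ + b·y₀ + c·z₀ - d| / √(a² + b² + c²)
  = |(-3)·0 + (-3)·(-5) + 5·(-3) - (-16)| / √((-3)² + (-3)² + 5²)
  = |0 + 15 - 15 + 16| / √(9 + 9 + 25)
  = |16| / √43
  = 16 / 6.557
  ≈ 2.44

2.44


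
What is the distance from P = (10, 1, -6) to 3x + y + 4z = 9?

distance = |a·x₀ + b·y₀ + c·z₀ - d| / √(a² + b² + c²)
  = |3·10 + 1·1 + 4·(-6) - 9| / √(3² + 1² + 4²)
  = |30 + 1 - 24 - 9| / √(9 + 1 + 16)
  = |-2| / √26
  = 2 / 5.099
  ≈ 0.3922

0.3922


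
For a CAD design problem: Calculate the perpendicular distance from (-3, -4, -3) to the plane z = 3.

distance = |a·x₀ + b·y₀ + c·z₀ - d| / √(a² + b² + c²)
  = |0·(-3) + 0·(-4) + 1·(-3) - 3| / √(0² + 0² + 1²)
  = |0 + 0 - 3 - 3| / √(0 + 0 + 1)
  = |-6| / √1
  = 6 / 1
  ≈ 6

6


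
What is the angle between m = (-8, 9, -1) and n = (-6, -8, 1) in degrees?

m·n = (-8)·(-6) + 9·(-8) + (-1)·1 = 48 - 72 - 1 = -25
|m| = √((-8)² + 9² + (-1)²) = √146 ≈ 12.08
|n| = √((-6)² + (-8)² + 1²) = √101 ≈ 10.05
cos θ = (m·n)/(|m||n|) = -25/(12.08·10.05) ≈ -0.2059
θ = arccos(-0.2059) ≈ 101.9°

101.9°


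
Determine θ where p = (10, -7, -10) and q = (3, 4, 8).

p·q = 10·3 + (-7)·4 + (-10)·8 = 30 - 28 - 80 = -78
|p| = √(10² + (-7)² + (-10)²) = √249 ≈ 15.78
|q| = √(3² + 4² + 8²) = √89 ≈ 9.434
cos θ = (p·q)/(|p||q|) = -78/(15.78·9.434) ≈ -0.524
θ = arccos(-0.524) ≈ 121.6°

121.6°


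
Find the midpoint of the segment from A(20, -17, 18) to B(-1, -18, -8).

M = ((x₁+x₂)/2, (y₁+y₂)/2, (z₁+z₂)/2)
  = ((20 - 1)/2, (-17 - 18)/2, (18 - 8)/2)
  = (19/2, -35/2, 10/2)
  = (9.5, -17.5, 5)

(9.5, -17.5, 5)


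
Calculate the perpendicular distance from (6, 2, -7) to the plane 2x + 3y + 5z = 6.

distance = |a·x₀ + b·y₀ + c·z₀ - d| / √(a² + b² + c²)
  = |2·6 + 3·2 + 5·(-7) - 6| / √(2² + 3² + 5²)
  = |12 + 6 - 35 - 6| / √(4 + 9 + 25)
  = |-23| / √38
  = 23 / 6.164
  ≈ 3.731

3.731


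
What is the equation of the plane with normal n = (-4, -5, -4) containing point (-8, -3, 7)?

The plane through P with normal n = (a, b, c) satisfies n·(r - P) = 0,
i.e. ax + by + cz = a·x₀ + b·y₀ + c·z₀.
d = (-4)·(-8) + (-5)·(-3) + (-4)·7
  = 32 + 15 - 28
  = 19
Equation: -4x - 5y - 4z = 19

-4x - 5y - 4z = 19


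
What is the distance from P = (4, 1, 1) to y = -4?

distance = |a·x₀ + b·y₀ + c·z₀ - d| / √(a² + b² + c²)
  = |0·4 + 1·1 + 0·1 - (-4)| / √(0² + 1² + 0²)
  = |0 + 1 + 0 + 4| / √(0 + 1 + 0)
  = |5| / √1
  = 5 / 1
  ≈ 5

5


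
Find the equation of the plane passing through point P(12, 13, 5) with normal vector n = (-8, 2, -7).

The plane through P with normal n = (a, b, c) satisfies n·(r - P) = 0,
i.e. ax + by + cz = a·x₀ + b·y₀ + c·z₀.
d = (-8)·12 + 2·13 + (-7)·5
  = -96 + 26 - 35
  = -105
Equation: -8x + 2y - 7z = -105

-8x + 2y - 7z = -105


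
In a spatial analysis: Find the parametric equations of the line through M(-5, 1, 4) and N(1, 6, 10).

Direction vector d = N - M = (1 + 5, 6 - 1, 10 - 4) = (6, 5, 6)
Parametric form r = M + t·d:
x = -5 + 6t, y = 1 + 5t, z = 4 + 6t

x = -5 + 6t, y = 1 + 5t, z = 4 + 6t


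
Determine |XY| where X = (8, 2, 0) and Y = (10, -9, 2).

d = √[(x₂-x₁)² + (y₂-y₁)² + (z₂-z₁)²]
  = √[2² + (-11)² + 2²]
  = √[4 + 121 + 4]
  = √129
  ≈ 11.36

11.36


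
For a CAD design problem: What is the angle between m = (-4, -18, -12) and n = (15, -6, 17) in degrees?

m·n = (-4)·15 + (-18)·(-6) + (-12)·17 = -60 + 108 - 204 = -156
|m| = √((-4)² + (-18)² + (-12)²) = √484 ≈ 22
|n| = √(15² + (-6)² + 17²) = √550 ≈ 23.45
cos θ = (m·n)/(|m||n|) = -156/(22·23.45) ≈ -0.3024
θ = arccos(-0.3024) ≈ 107.6°

107.6°


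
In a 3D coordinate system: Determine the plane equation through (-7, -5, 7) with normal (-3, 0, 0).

The plane through P with normal n = (a, b, c) satisfies n·(r - P) = 0,
i.e. ax + by + cz = a·x₀ + b·y₀ + c·z₀.
d = (-3)·(-7) + 0·(-5) + 0·7
  = 21 + 0 + 0
  = 21
Equation: -3x = 21

-3x = 21


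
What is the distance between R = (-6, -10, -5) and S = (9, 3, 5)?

d = √[(x₂-x₁)² + (y₂-y₁)² + (z₂-z₁)²]
  = √[15² + 13² + 10²]
  = √[225 + 169 + 100]
  = √494
  ≈ 22.23

22.23


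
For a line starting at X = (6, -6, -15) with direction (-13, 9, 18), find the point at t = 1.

P(t) = X + t·d
  = (6 + (-13)·1, -6 + 9·1, -15 + 18·1)
  = (6 - 13, -6 + 9, -15 + 18)
  = (-7, 3, 3)

(-7, 3, 3)


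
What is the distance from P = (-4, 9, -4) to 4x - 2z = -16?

distance = |a·x₀ + b·y₀ + c·z₀ - d| / √(a² + b² + c²)
  = |4·(-4) + 0·9 + (-2)·(-4) - (-16)| / √(4² + 0² + (-2)²)
  = |-16 + 0 + 8 + 16| / √(16 + 0 + 4)
  = |8| / √20
  = 8 / 4.472
  ≈ 1.789

1.789


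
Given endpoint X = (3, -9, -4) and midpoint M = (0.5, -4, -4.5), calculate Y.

Y = 2M - X
  = (2·0.5 - 3, 2·(-4) - (-9), 2·(-4.5) - (-4))
  = (1 - 3, -8 + 9, -9 + 4)
  = (-2, 1, -5)

(-2, 1, -5)


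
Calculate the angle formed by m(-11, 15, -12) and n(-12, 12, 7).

m·n = (-11)·(-12) + 15·12 + (-12)·7 = 132 + 180 - 84 = 228
|m| = √((-11)² + 15² + (-12)²) = √490 ≈ 22.14
|n| = √((-12)² + 12² + 7²) = √337 ≈ 18.36
cos θ = (m·n)/(|m||n|) = 228/(22.14·18.36) ≈ 0.5611
θ = arccos(0.5611) ≈ 55.87°

55.87°


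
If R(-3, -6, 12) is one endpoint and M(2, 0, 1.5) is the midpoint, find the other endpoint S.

S = 2M - R
  = (2·2 - (-3), 2·0 - (-6), 2·1.5 - 12)
  = (4 + 3, 0 + 6, 3 - 12)
  = (7, 6, -9)

(7, 6, -9)


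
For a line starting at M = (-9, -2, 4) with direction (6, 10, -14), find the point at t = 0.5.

P(t) = M + t·d
  = (-9 + 6·0.5, -2 + 10·0.5, 4 + (-14)·0.5)
  = (-9 + 3, -2 + 5, 4 - 7)
  = (-6, 3, -3)

(-6, 3, -3)


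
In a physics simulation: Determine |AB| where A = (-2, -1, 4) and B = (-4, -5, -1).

d = √[(x₂-x₁)² + (y₂-y₁)² + (z₂-z₁)²]
  = √[(-2)² + (-4)² + (-5)²]
  = √[4 + 16 + 25]
  = √45
  ≈ 6.708

6.708


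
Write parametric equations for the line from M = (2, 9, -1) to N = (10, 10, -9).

Direction vector d = N - M = (10 - 2, 10 - 9, -9 + 1) = (8, 1, -8)
Parametric form r = M + t·d:
x = 2 + 8t, y = 9 + t, z = -1 - 8t

x = 2 + 8t, y = 9 + t, z = -1 - 8t


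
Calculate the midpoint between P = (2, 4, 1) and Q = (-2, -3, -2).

M = ((x₁+x₂)/2, (y₁+y₂)/2, (z₁+z₂)/2)
  = ((2 - 2)/2, (4 - 3)/2, (1 - 2)/2)
  = (0/2, 1/2, -1/2)
  = (0, 0.5, -0.5)

(0, 0.5, -0.5)


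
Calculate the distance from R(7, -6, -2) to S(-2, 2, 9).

d = √[(x₂-x₁)² + (y₂-y₁)² + (z₂-z₁)²]
  = √[(-9)² + 8² + 11²]
  = √[81 + 64 + 121]
  = √266
  ≈ 16.31

16.31


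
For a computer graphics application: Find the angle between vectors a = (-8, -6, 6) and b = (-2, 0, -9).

a·b = (-8)·(-2) + (-6)·0 + 6·(-9) = 16 + 0 - 54 = -38
|a| = √((-8)² + (-6)² + 6²) = √136 ≈ 11.66
|b| = √((-2)² + 0² + (-9)²) = √85 ≈ 9.22
cos θ = (a·b)/(|a||b|) = -38/(11.66·9.22) ≈ -0.3534
θ = arccos(-0.3534) ≈ 110.7°

110.7°


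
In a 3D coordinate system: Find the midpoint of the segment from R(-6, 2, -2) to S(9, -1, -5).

M = ((x₁+x₂)/2, (y₁+y₂)/2, (z₁+z₂)/2)
  = ((-6 + 9)/2, (2 - 1)/2, (-2 - 5)/2)
  = (3/2, 1/2, -7/2)
  = (1.5, 0.5, -3.5)

(1.5, 0.5, -3.5)


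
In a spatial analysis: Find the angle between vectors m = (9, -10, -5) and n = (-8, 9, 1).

m·n = 9·(-8) + (-10)·9 + (-5)·1 = -72 - 90 - 5 = -167
|m| = √(9² + (-10)² + (-5)²) = √206 ≈ 14.35
|n| = √((-8)² + 9² + 1²) = √146 ≈ 12.08
cos θ = (m·n)/(|m||n|) = -167/(14.35·12.08) ≈ -0.963
θ = arccos(-0.963) ≈ 164.4°

164.4°


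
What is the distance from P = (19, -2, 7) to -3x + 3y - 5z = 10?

distance = |a·x₀ + b·y₀ + c·z₀ - d| / √(a² + b² + c²)
  = |(-3)·19 + 3·(-2) + (-5)·7 - 10| / √((-3)² + 3² + (-5)²)
  = |-57 - 6 - 35 - 10| / √(9 + 9 + 25)
  = |-108| / √43
  = 108 / 6.557
  ≈ 16.47

16.47


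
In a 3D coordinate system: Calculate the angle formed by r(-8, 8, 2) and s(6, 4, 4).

r·s = (-8)·6 + 8·4 + 2·4 = -48 + 32 + 8 = -8
|r| = √((-8)² + 8² + 2²) = √132 ≈ 11.49
|s| = √(6² + 4² + 4²) = √68 ≈ 8.246
cos θ = (r·s)/(|r||s|) = -8/(11.49·8.246) ≈ -0.08444
θ = arccos(-0.08444) ≈ 94.84°

94.84°


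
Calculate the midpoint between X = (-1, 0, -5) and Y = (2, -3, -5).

M = ((x₁+x₂)/2, (y₁+y₂)/2, (z₁+z₂)/2)
  = ((-1 + 2)/2, (0 - 3)/2, (-5 - 5)/2)
  = (1/2, -3/2, -10/2)
  = (0.5, -1.5, -5)

(0.5, -1.5, -5)


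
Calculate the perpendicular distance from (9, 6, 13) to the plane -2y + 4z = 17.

distance = |a·x₀ + b·y₀ + c·z₀ - d| / √(a² + b² + c²)
  = |0·9 + (-2)·6 + 4·13 - 17| / √(0² + (-2)² + 4²)
  = |0 - 12 + 52 - 17| / √(0 + 4 + 16)
  = |23| / √20
  = 23 / 4.472
  ≈ 5.143

5.143


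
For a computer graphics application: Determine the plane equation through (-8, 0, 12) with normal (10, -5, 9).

The plane through P with normal n = (a, b, c) satisfies n·(r - P) = 0,
i.e. ax + by + cz = a·x₀ + b·y₀ + c·z₀.
d = 10·(-8) + (-5)·0 + 9·12
  = -80 + 0 + 108
  = 28
Equation: 10x - 5y + 9z = 28

10x - 5y + 9z = 28


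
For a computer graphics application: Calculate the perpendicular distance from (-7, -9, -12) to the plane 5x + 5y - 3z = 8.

distance = |a·x₀ + b·y₀ + c·z₀ - d| / √(a² + b² + c²)
  = |5·(-7) + 5·(-9) + (-3)·(-12) - 8| / √(5² + 5² + (-3)²)
  = |-35 - 45 + 36 - 8| / √(25 + 25 + 9)
  = |-52| / √59
  = 52 / 7.681
  ≈ 6.77

6.77


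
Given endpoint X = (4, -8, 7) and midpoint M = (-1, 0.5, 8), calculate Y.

Y = 2M - X
  = (2·(-1) - 4, 2·0.5 - (-8), 2·8 - 7)
  = (-2 - 4, 1 + 8, 16 - 7)
  = (-6, 9, 9)

(-6, 9, 9)


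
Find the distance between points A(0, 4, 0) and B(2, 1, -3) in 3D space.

d = √[(x₂-x₁)² + (y₂-y₁)² + (z₂-z₁)²]
  = √[2² + (-3)² + (-3)²]
  = √[4 + 9 + 9]
  = √22
  ≈ 4.69

4.69


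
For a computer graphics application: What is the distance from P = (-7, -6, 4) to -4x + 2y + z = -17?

distance = |a·x₀ + b·y₀ + c·z₀ - d| / √(a² + b² + c²)
  = |(-4)·(-7) + 2·(-6) + 1·4 - (-17)| / √((-4)² + 2² + 1²)
  = |28 - 12 + 4 + 17| / √(16 + 4 + 1)
  = |37| / √21
  = 37 / 4.583
  ≈ 8.074

8.074


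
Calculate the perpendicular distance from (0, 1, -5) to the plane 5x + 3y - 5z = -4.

distance = |a·x₀ + b·y₀ + c·z₀ - d| / √(a² + b² + c²)
  = |5·0 + 3·1 + (-5)·(-5) - (-4)| / √(5² + 3² + (-5)²)
  = |0 + 3 + 25 + 4| / √(25 + 9 + 25)
  = |32| / √59
  = 32 / 7.681
  ≈ 4.166

4.166


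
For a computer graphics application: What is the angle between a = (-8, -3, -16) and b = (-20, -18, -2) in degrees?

a·b = (-8)·(-20) + (-3)·(-18) + (-16)·(-2) = 160 + 54 + 32 = 246
|a| = √((-8)² + (-3)² + (-16)²) = √329 ≈ 18.14
|b| = √((-20)² + (-18)² + (-2)²) = √728 ≈ 26.98
cos θ = (a·b)/(|a||b|) = 246/(18.14·26.98) ≈ 0.5027
θ = arccos(0.5027) ≈ 59.82°

59.82°


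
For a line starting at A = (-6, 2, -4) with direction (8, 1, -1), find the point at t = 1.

P(t) = A + t·d
  = (-6 + 8·1, 2 + 1·1, -4 + (-1)·1)
  = (-6 + 8, 2 + 1, -4 - 1)
  = (2, 3, -5)

(2, 3, -5)


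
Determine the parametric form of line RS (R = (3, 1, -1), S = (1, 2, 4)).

Direction vector d = S - R = (1 - 3, 2 - 1, 4 + 1) = (-2, 1, 5)
Parametric form r = R + t·d:
x = 3 - 2t, y = 1 + t, z = -1 + 5t

x = 3 - 2t, y = 1 + t, z = -1 + 5t


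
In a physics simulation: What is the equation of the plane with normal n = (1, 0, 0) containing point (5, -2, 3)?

The plane through P with normal n = (a, b, c) satisfies n·(r - P) = 0,
i.e. ax + by + cz = a·x₀ + b·y₀ + c·z₀.
d = 1·5 + 0·(-2) + 0·3
  = 5 + 0 + 0
  = 5
Equation: x = 5

x = 5


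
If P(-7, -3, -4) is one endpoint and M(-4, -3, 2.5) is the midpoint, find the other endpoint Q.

Q = 2M - P
  = (2·(-4) - (-7), 2·(-3) - (-3), 2·2.5 - (-4))
  = (-8 + 7, -6 + 3, 5 + 4)
  = (-1, -3, 9)

(-1, -3, 9)


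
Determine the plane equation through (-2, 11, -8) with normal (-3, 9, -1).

The plane through P with normal n = (a, b, c) satisfies n·(r - P) = 0,
i.e. ax + by + cz = a·x₀ + b·y₀ + c·z₀.
d = (-3)·(-2) + 9·11 + (-1)·(-8)
  = 6 + 99 + 8
  = 113
Equation: -3x + 9y - z = 113

-3x + 9y - z = 113


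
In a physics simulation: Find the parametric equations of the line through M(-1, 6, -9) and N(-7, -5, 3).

Direction vector d = N - M = (-7 + 1, -5 - 6, 3 + 9) = (-6, -11, 12)
Parametric form r = M + t·d:
x = -1 - 6t, y = 6 - 11t, z = -9 + 12t

x = -1 - 6t, y = 6 - 11t, z = -9 + 12t


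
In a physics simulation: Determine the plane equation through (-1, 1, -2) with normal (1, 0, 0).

The plane through P with normal n = (a, b, c) satisfies n·(r - P) = 0,
i.e. ax + by + cz = a·x₀ + b·y₀ + c·z₀.
d = 1·(-1) + 0·1 + 0·(-2)
  = -1 + 0 + 0
  = -1
Equation: x = -1

x = -1


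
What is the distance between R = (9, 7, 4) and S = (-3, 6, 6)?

d = √[(x₂-x₁)² + (y₂-y₁)² + (z₂-z₁)²]
  = √[(-12)² + (-1)² + 2²]
  = √[144 + 1 + 4]
  = √149
  ≈ 12.21

12.21


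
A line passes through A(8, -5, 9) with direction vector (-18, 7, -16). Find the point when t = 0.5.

P(t) = A + t·d
  = (8 + (-18)·0.5, -5 + 7·0.5, 9 + (-16)·0.5)
  = (8 - 9, -5 + 3.5, 9 - 8)
  = (-1, -1.5, 1)

(-1, -1.5, 1)


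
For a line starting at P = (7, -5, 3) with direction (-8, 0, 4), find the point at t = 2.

P(t) = P + t·d
  = (7 + (-8)·2, -5 + 0·2, 3 + 4·2)
  = (7 - 16, -5 + 0, 3 + 8)
  = (-9, -5, 11)

(-9, -5, 11)


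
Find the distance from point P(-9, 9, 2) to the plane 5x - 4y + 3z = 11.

distance = |a·x₀ + b·y₀ + c·z₀ - d| / √(a² + b² + c²)
  = |5·(-9) + (-4)·9 + 3·2 - 11| / √(5² + (-4)² + 3²)
  = |-45 - 36 + 6 - 11| / √(25 + 16 + 9)
  = |-86| / √50
  = 86 / 7.071
  ≈ 12.16

12.16


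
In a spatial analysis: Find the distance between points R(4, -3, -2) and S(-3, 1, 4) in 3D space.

d = √[(x₂-x₁)² + (y₂-y₁)² + (z₂-z₁)²]
  = √[(-7)² + 4² + 6²]
  = √[49 + 16 + 36]
  = √101
  ≈ 10.05

10.05


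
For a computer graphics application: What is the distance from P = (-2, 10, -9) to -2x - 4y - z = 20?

distance = |a·x₀ + b·y₀ + c·z₀ - d| / √(a² + b² + c²)
  = |(-2)·(-2) + (-4)·10 + (-1)·(-9) - 20| / √((-2)² + (-4)² + (-1)²)
  = |4 - 40 + 9 - 20| / √(4 + 16 + 1)
  = |-47| / √21
  = 47 / 4.583
  ≈ 10.26

10.26


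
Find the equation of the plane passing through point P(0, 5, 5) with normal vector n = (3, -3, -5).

The plane through P with normal n = (a, b, c) satisfies n·(r - P) = 0,
i.e. ax + by + cz = a·x₀ + b·y₀ + c·z₀.
d = 3·0 + (-3)·5 + (-5)·5
  = 0 - 15 - 25
  = -40
Equation: 3x - 3y - 5z = -40

3x - 3y - 5z = -40


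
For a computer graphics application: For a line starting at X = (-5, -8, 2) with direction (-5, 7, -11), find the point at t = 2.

P(t) = X + t·d
  = (-5 + (-5)·2, -8 + 7·2, 2 + (-11)·2)
  = (-5 - 10, -8 + 14, 2 - 22)
  = (-15, 6, -20)

(-15, 6, -20)


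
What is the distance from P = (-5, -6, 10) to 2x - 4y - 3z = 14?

distance = |a·x₀ + b·y₀ + c·z₀ - d| / √(a² + b² + c²)
  = |2·(-5) + (-4)·(-6) + (-3)·10 - 14| / √(2² + (-4)² + (-3)²)
  = |-10 + 24 - 30 - 14| / √(4 + 16 + 9)
  = |-30| / √29
  = 30 / 5.385
  ≈ 5.571

5.571


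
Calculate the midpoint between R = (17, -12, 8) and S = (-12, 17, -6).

M = ((x₁+x₂)/2, (y₁+y₂)/2, (z₁+z₂)/2)
  = ((17 - 12)/2, (-12 + 17)/2, (8 - 6)/2)
  = (5/2, 5/2, 2/2)
  = (2.5, 2.5, 1)

(2.5, 2.5, 1)


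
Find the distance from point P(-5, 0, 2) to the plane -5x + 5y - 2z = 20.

distance = |a·x₀ + b·y₀ + c·z₀ - d| / √(a² + b² + c²)
  = |(-5)·(-5) + 5·0 + (-2)·2 - 20| / √((-5)² + 5² + (-2)²)
  = |25 + 0 - 4 - 20| / √(25 + 25 + 4)
  = |1| / √54
  = 1 / 7.348
  ≈ 0.1361

0.1361


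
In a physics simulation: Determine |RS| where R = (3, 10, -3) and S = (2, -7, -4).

d = √[(x₂-x₁)² + (y₂-y₁)² + (z₂-z₁)²]
  = √[(-1)² + (-17)² + (-1)²]
  = √[1 + 289 + 1]
  = √291
  ≈ 17.06

17.06


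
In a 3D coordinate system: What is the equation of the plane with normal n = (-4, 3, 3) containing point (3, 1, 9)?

The plane through P with normal n = (a, b, c) satisfies n·(r - P) = 0,
i.e. ax + by + cz = a·x₀ + b·y₀ + c·z₀.
d = (-4)·3 + 3·1 + 3·9
  = -12 + 3 + 27
  = 18
Equation: -4x + 3y + 3z = 18

-4x + 3y + 3z = 18


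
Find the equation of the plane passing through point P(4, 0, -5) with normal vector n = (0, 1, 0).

The plane through P with normal n = (a, b, c) satisfies n·(r - P) = 0,
i.e. ax + by + cz = a·x₀ + b·y₀ + c·z₀.
d = 0·4 + 1·0 + 0·(-5)
  = 0 + 0 + 0
  = 0
Equation: y = 0

y = 0


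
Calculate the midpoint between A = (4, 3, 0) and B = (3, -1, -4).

M = ((x₁+x₂)/2, (y₁+y₂)/2, (z₁+z₂)/2)
  = ((4 + 3)/2, (3 - 1)/2, (0 - 4)/2)
  = (7/2, 2/2, -4/2)
  = (3.5, 1, -2)

(3.5, 1, -2)


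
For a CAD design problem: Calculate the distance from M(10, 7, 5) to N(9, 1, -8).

d = √[(x₂-x₁)² + (y₂-y₁)² + (z₂-z₁)²]
  = √[(-1)² + (-6)² + (-13)²]
  = √[1 + 36 + 169]
  = √206
  ≈ 14.35

14.35


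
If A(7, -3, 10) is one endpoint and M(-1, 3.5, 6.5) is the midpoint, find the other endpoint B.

B = 2M - A
  = (2·(-1) - 7, 2·3.5 - (-3), 2·6.5 - 10)
  = (-2 - 7, 7 + 3, 13 - 10)
  = (-9, 10, 3)

(-9, 10, 3)


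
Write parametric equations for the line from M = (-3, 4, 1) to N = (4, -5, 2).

Direction vector d = N - M = (4 + 3, -5 - 4, 2 - 1) = (7, -9, 1)
Parametric form r = M + t·d:
x = -3 + 7t, y = 4 - 9t, z = 1 + t

x = -3 + 7t, y = 4 - 9t, z = 1 + t


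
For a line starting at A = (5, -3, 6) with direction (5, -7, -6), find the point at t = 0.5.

P(t) = A + t·d
  = (5 + 5·0.5, -3 + (-7)·0.5, 6 + (-6)·0.5)
  = (5 + 2.5, -3 - 3.5, 6 - 3)
  = (7.5, -6.5, 3)

(7.5, -6.5, 3)


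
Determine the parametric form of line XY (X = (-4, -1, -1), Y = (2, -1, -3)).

Direction vector d = Y - X = (2 + 4, -1 + 1, -3 + 1) = (6, 0, -2)
Parametric form r = X + t·d:
x = -4 + 6t, y = -1, z = -1 - 2t

x = -4 + 6t, y = -1, z = -1 - 2t


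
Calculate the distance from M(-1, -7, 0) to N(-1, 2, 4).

d = √[(x₂-x₁)² + (y₂-y₁)² + (z₂-z₁)²]
  = √[0² + 9² + 4²]
  = √[0 + 81 + 16]
  = √97
  ≈ 9.849

9.849


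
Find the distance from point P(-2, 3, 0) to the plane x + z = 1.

distance = |a·x₀ + b·y₀ + c·z₀ - d| / √(a² + b² + c²)
  = |1·(-2) + 0·3 + 1·0 - 1| / √(1² + 0² + 1²)
  = |-2 + 0 + 0 - 1| / √(1 + 0 + 1)
  = |-3| / √2
  = 3 / 1.414
  ≈ 2.121

2.121


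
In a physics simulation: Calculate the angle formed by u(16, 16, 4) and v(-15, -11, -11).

u·v = 16·(-15) + 16·(-11) + 4·(-11) = -240 - 176 - 44 = -460
|u| = √(16² + 16² + 4²) = √528 ≈ 22.98
|v| = √((-15)² + (-11)² + (-11)²) = √467 ≈ 21.61
cos θ = (u·v)/(|u||v|) = -460/(22.98·21.61) ≈ -0.9264
θ = arccos(-0.9264) ≈ 157.9°

157.9°


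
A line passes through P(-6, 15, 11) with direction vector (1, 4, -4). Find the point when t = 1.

P(t) = P + t·d
  = (-6 + 1·1, 15 + 4·1, 11 + (-4)·1)
  = (-6 + 1, 15 + 4, 11 - 4)
  = (-5, 19, 7)

(-5, 19, 7)


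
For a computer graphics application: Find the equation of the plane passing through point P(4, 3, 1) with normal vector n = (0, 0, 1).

The plane through P with normal n = (a, b, c) satisfies n·(r - P) = 0,
i.e. ax + by + cz = a·x₀ + b·y₀ + c·z₀.
d = 0·4 + 0·3 + 1·1
  = 0 + 0 + 1
  = 1
Equation: z = 1

z = 1


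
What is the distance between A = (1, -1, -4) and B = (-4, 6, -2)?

d = √[(x₂-x₁)² + (y₂-y₁)² + (z₂-z₁)²]
  = √[(-5)² + 7² + 2²]
  = √[25 + 49 + 4]
  = √78
  ≈ 8.832

8.832


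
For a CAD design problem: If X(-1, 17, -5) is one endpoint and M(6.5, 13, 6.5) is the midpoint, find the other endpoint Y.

Y = 2M - X
  = (2·6.5 - (-1), 2·13 - 17, 2·6.5 - (-5))
  = (13 + 1, 26 - 17, 13 + 5)
  = (14, 9, 18)

(14, 9, 18)


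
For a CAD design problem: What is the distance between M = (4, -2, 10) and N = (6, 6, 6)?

d = √[(x₂-x₁)² + (y₂-y₁)² + (z₂-z₁)²]
  = √[2² + 8² + (-4)²]
  = √[4 + 64 + 16]
  = √84
  ≈ 9.165

9.165


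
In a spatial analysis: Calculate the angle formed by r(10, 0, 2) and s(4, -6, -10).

r·s = 10·4 + 0·(-6) + 2·(-10) = 40 + 0 - 20 = 20
|r| = √(10² + 0² + 2²) = √104 ≈ 10.2
|s| = √(4² + (-6)² + (-10)²) = √152 ≈ 12.33
cos θ = (r·s)/(|r||s|) = 20/(10.2·12.33) ≈ 0.1591
θ = arccos(0.1591) ≈ 80.85°

80.85°


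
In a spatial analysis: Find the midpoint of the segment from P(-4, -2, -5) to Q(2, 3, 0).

M = ((x₁+x₂)/2, (y₁+y₂)/2, (z₁+z₂)/2)
  = ((-4 + 2)/2, (-2 + 3)/2, (-5 + 0)/2)
  = (-2/2, 1/2, -5/2)
  = (-1, 0.5, -2.5)

(-1, 0.5, -2.5)


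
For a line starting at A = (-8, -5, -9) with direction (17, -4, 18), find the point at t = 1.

P(t) = A + t·d
  = (-8 + 17·1, -5 + (-4)·1, -9 + 18·1)
  = (-8 + 17, -5 - 4, -9 + 18)
  = (9, -9, 9)

(9, -9, 9)


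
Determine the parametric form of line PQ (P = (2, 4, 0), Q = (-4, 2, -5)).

Direction vector d = Q - P = (-4 - 2, 2 - 4, -5 + 0) = (-6, -2, -5)
Parametric form r = P + t·d:
x = 2 - 6t, y = 4 - 2t, z = 0 - 5t

x = 2 - 6t, y = 4 - 2t, z = 0 - 5t


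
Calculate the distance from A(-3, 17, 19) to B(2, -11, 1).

d = √[(x₂-x₁)² + (y₂-y₁)² + (z₂-z₁)²]
  = √[5² + (-28)² + (-18)²]
  = √[25 + 784 + 324]
  = √1133
  ≈ 33.66

33.66


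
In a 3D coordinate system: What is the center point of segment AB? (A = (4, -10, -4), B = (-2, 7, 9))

M = ((x₁+x₂)/2, (y₁+y₂)/2, (z₁+z₂)/2)
  = ((4 - 2)/2, (-10 + 7)/2, (-4 + 9)/2)
  = (2/2, -3/2, 5/2)
  = (1, -1.5, 2.5)

(1, -1.5, 2.5)


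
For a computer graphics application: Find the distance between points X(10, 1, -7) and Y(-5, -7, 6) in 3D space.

d = √[(x₂-x₁)² + (y₂-y₁)² + (z₂-z₁)²]
  = √[(-15)² + (-8)² + 13²]
  = √[225 + 64 + 169]
  = √458
  ≈ 21.4

21.4


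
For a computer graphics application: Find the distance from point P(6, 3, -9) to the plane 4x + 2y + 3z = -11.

distance = |a·x₀ + b·y₀ + c·z₀ - d| / √(a² + b² + c²)
  = |4·6 + 2·3 + 3·(-9) - (-11)| / √(4² + 2² + 3²)
  = |24 + 6 - 27 + 11| / √(16 + 4 + 9)
  = |14| / √29
  = 14 / 5.385
  ≈ 2.6

2.6


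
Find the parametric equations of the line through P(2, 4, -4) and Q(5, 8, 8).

Direction vector d = Q - P = (5 - 2, 8 - 4, 8 + 4) = (3, 4, 12)
Parametric form r = P + t·d:
x = 2 + 3t, y = 4 + 4t, z = -4 + 12t

x = 2 + 3t, y = 4 + 4t, z = -4 + 12t


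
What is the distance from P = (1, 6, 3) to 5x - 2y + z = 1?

distance = |a·x₀ + b·y₀ + c·z₀ - d| / √(a² + b² + c²)
  = |5·1 + (-2)·6 + 1·3 - 1| / √(5² + (-2)² + 1²)
  = |5 - 12 + 3 - 1| / √(25 + 4 + 1)
  = |-5| / √30
  = 5 / 5.477
  ≈ 0.9129

0.9129


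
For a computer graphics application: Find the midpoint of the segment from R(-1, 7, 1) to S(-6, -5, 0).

M = ((x₁+x₂)/2, (y₁+y₂)/2, (z₁+z₂)/2)
  = ((-1 - 6)/2, (7 - 5)/2, (1 + 0)/2)
  = (-7/2, 2/2, 1/2)
  = (-3.5, 1, 0.5)

(-3.5, 1, 0.5)


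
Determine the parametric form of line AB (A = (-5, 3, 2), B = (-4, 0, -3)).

Direction vector d = B - A = (-4 + 5, 0 - 3, -3 - 2) = (1, -3, -5)
Parametric form r = A + t·d:
x = -5 + t, y = 3 - 3t, z = 2 - 5t

x = -5 + t, y = 3 - 3t, z = 2 - 5t


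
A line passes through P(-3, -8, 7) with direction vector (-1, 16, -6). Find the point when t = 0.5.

P(t) = P + t·d
  = (-3 + (-1)·0.5, -8 + 16·0.5, 7 + (-6)·0.5)
  = (-3 - 0.5, -8 + 8, 7 - 3)
  = (-3.5, 0, 4)

(-3.5, 0, 4)


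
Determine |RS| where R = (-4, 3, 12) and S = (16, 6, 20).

d = √[(x₂-x₁)² + (y₂-y₁)² + (z₂-z₁)²]
  = √[20² + 3² + 8²]
  = √[400 + 9 + 64]
  = √473
  ≈ 21.75

21.75


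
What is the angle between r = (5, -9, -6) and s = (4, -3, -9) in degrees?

r·s = 5·4 + (-9)·(-3) + (-6)·(-9) = 20 + 27 + 54 = 101
|r| = √(5² + (-9)² + (-6)²) = √142 ≈ 11.92
|s| = √(4² + (-3)² + (-9)²) = √106 ≈ 10.3
cos θ = (r·s)/(|r||s|) = 101/(11.92·10.3) ≈ 0.8232
θ = arccos(0.8232) ≈ 34.59°

34.59°


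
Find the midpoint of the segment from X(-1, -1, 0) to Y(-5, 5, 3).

M = ((x₁+x₂)/2, (y₁+y₂)/2, (z₁+z₂)/2)
  = ((-1 - 5)/2, (-1 + 5)/2, (0 + 3)/2)
  = (-6/2, 4/2, 3/2)
  = (-3, 2, 1.5)

(-3, 2, 1.5)


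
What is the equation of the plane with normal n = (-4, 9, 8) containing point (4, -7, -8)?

The plane through P with normal n = (a, b, c) satisfies n·(r - P) = 0,
i.e. ax + by + cz = a·x₀ + b·y₀ + c·z₀.
d = (-4)·4 + 9·(-7) + 8·(-8)
  = -16 - 63 - 64
  = -143
Equation: -4x + 9y + 8z = -143

-4x + 9y + 8z = -143


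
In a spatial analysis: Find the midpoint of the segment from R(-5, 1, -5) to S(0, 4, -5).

M = ((x₁+x₂)/2, (y₁+y₂)/2, (z₁+z₂)/2)
  = ((-5 + 0)/2, (1 + 4)/2, (-5 - 5)/2)
  = (-5/2, 5/2, -10/2)
  = (-2.5, 2.5, -5)

(-2.5, 2.5, -5)


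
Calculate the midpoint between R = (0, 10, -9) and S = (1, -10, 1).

M = ((x₁+x₂)/2, (y₁+y₂)/2, (z₁+z₂)/2)
  = ((0 + 1)/2, (10 - 10)/2, (-9 + 1)/2)
  = (1/2, 0/2, -8/2)
  = (0.5, 0, -4)

(0.5, 0, -4)


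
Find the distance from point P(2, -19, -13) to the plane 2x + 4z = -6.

distance = |a·x₀ + b·y₀ + c·z₀ - d| / √(a² + b² + c²)
  = |2·2 + 0·(-19) + 4·(-13) - (-6)| / √(2² + 0² + 4²)
  = |4 + 0 - 52 + 6| / √(4 + 0 + 16)
  = |-42| / √20
  = 42 / 4.472
  ≈ 9.391

9.391


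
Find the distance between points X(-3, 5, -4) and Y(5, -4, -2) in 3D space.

d = √[(x₂-x₁)² + (y₂-y₁)² + (z₂-z₁)²]
  = √[8² + (-9)² + 2²]
  = √[64 + 81 + 4]
  = √149
  ≈ 12.21

12.21


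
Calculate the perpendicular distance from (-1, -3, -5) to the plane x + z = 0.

distance = |a·x₀ + b·y₀ + c·z₀ - d| / √(a² + b² + c²)
  = |1·(-1) + 0·(-3) + 1·(-5) - 0| / √(1² + 0² + 1²)
  = |-1 + 0 - 5 + 0| / √(1 + 0 + 1)
  = |-6| / √2
  = 6 / 1.414
  ≈ 4.243

4.243


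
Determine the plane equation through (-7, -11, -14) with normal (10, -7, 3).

The plane through P with normal n = (a, b, c) satisfies n·(r - P) = 0,
i.e. ax + by + cz = a·x₀ + b·y₀ + c·z₀.
d = 10·(-7) + (-7)·(-11) + 3·(-14)
  = -70 + 77 - 42
  = -35
Equation: 10x - 7y + 3z = -35

10x - 7y + 3z = -35


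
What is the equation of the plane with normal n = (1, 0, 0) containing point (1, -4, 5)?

The plane through P with normal n = (a, b, c) satisfies n·(r - P) = 0,
i.e. ax + by + cz = a·x₀ + b·y₀ + c·z₀.
d = 1·1 + 0·(-4) + 0·5
  = 1 + 0 + 0
  = 1
Equation: x = 1

x = 1


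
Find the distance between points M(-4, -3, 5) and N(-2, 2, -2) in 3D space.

d = √[(x₂-x₁)² + (y₂-y₁)² + (z₂-z₁)²]
  = √[2² + 5² + (-7)²]
  = √[4 + 25 + 49]
  = √78
  ≈ 8.832

8.832


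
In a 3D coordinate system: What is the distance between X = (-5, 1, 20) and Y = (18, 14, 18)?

d = √[(x₂-x₁)² + (y₂-y₁)² + (z₂-z₁)²]
  = √[23² + 13² + (-2)²]
  = √[529 + 169 + 4]
  = √702
  ≈ 26.5

26.5


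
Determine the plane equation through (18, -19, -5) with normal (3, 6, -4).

The plane through P with normal n = (a, b, c) satisfies n·(r - P) = 0,
i.e. ax + by + cz = a·x₀ + b·y₀ + c·z₀.
d = 3·18 + 6·(-19) + (-4)·(-5)
  = 54 - 114 + 20
  = -40
Equation: 3x + 6y - 4z = -40

3x + 6y - 4z = -40


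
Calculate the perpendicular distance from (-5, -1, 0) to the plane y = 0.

distance = |a·x₀ + b·y₀ + c·z₀ - d| / √(a² + b² + c²)
  = |0·(-5) + 1·(-1) + 0·0 - 0| / √(0² + 1² + 0²)
  = |0 - 1 + 0 + 0| / √(0 + 1 + 0)
  = |-1| / √1
  = 1 / 1
  ≈ 1

1


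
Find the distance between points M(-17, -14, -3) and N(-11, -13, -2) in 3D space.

d = √[(x₂-x₁)² + (y₂-y₁)² + (z₂-z₁)²]
  = √[6² + 1² + 1²]
  = √[36 + 1 + 1]
  = √38
  ≈ 6.164

6.164


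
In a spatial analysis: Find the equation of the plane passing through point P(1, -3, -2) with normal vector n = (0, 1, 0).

The plane through P with normal n = (a, b, c) satisfies n·(r - P) = 0,
i.e. ax + by + cz = a·x₀ + b·y₀ + c·z₀.
d = 0·1 + 1·(-3) + 0·(-2)
  = 0 - 3 + 0
  = -3
Equation: y = -3

y = -3


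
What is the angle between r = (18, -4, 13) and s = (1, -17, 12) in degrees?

r·s = 18·1 + (-4)·(-17) + 13·12 = 18 + 68 + 156 = 242
|r| = √(18² + (-4)² + 13²) = √509 ≈ 22.56
|s| = √(1² + (-17)² + 12²) = √434 ≈ 20.83
cos θ = (r·s)/(|r||s|) = 242/(22.56·20.83) ≈ 0.5149
θ = arccos(0.5149) ≈ 59.01°

59.01°
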